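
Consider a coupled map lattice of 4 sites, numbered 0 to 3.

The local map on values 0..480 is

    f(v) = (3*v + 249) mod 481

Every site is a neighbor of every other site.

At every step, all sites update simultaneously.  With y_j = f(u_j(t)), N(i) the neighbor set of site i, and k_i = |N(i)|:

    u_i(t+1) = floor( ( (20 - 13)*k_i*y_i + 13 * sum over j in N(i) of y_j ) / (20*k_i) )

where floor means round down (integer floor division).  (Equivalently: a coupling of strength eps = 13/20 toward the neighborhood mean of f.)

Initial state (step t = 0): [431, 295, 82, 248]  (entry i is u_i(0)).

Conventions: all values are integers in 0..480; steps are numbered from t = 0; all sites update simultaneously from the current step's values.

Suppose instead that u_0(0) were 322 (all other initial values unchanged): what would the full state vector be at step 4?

Simulating step by step:
t=0: [322, 295, 82, 248]
t=1: [135, 124, 103, 105]
t=2: [125, 121, 112, 113]
t=3: [124, 122, 118, 119]
t=4: [131, 130, 129, 129]

Answer: [131, 130, 129, 129]
Key observation: This trace re-runs the system from the modified initial state.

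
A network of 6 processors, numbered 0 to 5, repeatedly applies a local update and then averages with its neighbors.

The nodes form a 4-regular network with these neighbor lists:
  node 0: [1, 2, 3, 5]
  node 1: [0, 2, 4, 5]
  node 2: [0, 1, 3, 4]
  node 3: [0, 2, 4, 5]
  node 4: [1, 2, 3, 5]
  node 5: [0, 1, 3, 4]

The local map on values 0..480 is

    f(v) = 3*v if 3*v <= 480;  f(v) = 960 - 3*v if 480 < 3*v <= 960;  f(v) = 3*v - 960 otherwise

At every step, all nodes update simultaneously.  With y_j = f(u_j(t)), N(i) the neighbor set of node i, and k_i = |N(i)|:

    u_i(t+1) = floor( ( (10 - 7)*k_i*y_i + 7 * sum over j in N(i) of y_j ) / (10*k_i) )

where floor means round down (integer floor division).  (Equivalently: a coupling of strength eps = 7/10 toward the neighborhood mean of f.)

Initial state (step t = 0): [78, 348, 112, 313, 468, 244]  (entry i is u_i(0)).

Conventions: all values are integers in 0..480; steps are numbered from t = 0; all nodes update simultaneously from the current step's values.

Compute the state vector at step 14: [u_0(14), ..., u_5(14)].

Answer: [192, 185, 183, 189, 182, 191]

Derivation:
t=0: [78, 348, 112, 313, 468, 244]
t=1: [187, 242, 237, 223, 250, 205]
t=2: [315, 280, 273, 297, 258, 301]
t=3: [72, 105, 110, 90, 123, 85]
t=4: [269, 299, 303, 285, 315, 281]
t=5: [104, 77, 74, 90, 63, 93]
t=6: [268, 244, 241, 256, 232, 259]
t=7: [193, 215, 218, 204, 226, 201]
t=8: [346, 326, 323, 336, 316, 339]
t=9: [46, 32, 30, 41, 26, 44]
t=10: [118, 105, 103, 113, 100, 115]
t=11: [335, 323, 321, 330, 318, 332]
t=12: [27, 18, 16, 24, 15, 26]
t=13: [68, 60, 58, 65, 57, 67]
t=14: [192, 185, 183, 189, 182, 191]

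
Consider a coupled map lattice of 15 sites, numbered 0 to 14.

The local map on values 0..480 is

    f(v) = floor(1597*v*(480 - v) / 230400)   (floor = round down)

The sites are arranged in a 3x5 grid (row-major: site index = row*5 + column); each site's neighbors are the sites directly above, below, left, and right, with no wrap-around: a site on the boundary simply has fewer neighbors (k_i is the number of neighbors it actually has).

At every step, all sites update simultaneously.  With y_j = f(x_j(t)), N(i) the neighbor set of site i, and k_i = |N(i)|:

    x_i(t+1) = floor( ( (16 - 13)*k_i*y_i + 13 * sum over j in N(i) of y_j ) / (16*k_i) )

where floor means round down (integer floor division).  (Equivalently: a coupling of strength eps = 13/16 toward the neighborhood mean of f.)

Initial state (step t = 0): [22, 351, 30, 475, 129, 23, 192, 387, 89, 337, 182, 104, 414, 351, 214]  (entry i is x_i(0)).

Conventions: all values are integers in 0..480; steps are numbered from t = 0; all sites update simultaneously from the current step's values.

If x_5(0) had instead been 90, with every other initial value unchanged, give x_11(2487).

Answer: x_11(2487) = 226
Key observation: The state at step 8, [397, 397, 397, 397, 397, 397, 397, 397, 397, 397, 397, 397, 397, 397, 397], reappears at step 12: the system is in a cycle of period 4 from step 8 on.  Therefore the state at step 2487 equals the state at step 8 + ((2487 - 8) mod 4) = 11, which is [226, 226, 226, 226, 226, 226, 226, 226, 226, 226, 226, 226, 226, 226, 226].

Derivation:
t=0: [22, 351, 30, 475, 129, 90, 192, 387, 89, 337, 182, 104, 414, 351, 214]
t=1: [238, 206, 173, 178, 200, 269, 290, 230, 230, 319, 279, 307, 261, 281, 336]
t=2: [393, 384, 383, 382, 368, 390, 386, 388, 381, 370, 381, 384, 386, 378, 364]
t=3: [246, 249, 254, 266, 273, 248, 250, 253, 263, 279, 251, 254, 255, 267, 277]
t=4: [398, 398, 396, 394, 391, 398, 397, 396, 393, 390, 397, 397, 396, 393, 390]
t=5: [226, 227, 230, 235, 238, 227, 227, 230, 235, 240, 227, 228, 231, 236, 240]
t=6: [397, 397, 398, 398, 399, 397, 398, 398, 398, 399, 398, 398, 398, 398, 399]
t=7: [228, 226, 226, 225, 224, 226, 226, 226, 225, 224, 226, 226, 226, 225, 224]
t=8: [397, 397, 397, 397, 397, 397, 397, 397, 397, 397, 397, 397, 397, 397, 397]
t=9: [228, 228, 228, 228, 228, 228, 228, 228, 228, 228, 228, 228, 228, 228, 228]
t=10: [398, 398, 398, 398, 398, 398, 398, 398, 398, 398, 398, 398, 398, 398, 398]
t=11: [226, 226, 226, 226, 226, 226, 226, 226, 226, 226, 226, 226, 226, 226, 226]
t=12: [397, 397, 397, 397, 397, 397, 397, 397, 397, 397, 397, 397, 397, 397, 397]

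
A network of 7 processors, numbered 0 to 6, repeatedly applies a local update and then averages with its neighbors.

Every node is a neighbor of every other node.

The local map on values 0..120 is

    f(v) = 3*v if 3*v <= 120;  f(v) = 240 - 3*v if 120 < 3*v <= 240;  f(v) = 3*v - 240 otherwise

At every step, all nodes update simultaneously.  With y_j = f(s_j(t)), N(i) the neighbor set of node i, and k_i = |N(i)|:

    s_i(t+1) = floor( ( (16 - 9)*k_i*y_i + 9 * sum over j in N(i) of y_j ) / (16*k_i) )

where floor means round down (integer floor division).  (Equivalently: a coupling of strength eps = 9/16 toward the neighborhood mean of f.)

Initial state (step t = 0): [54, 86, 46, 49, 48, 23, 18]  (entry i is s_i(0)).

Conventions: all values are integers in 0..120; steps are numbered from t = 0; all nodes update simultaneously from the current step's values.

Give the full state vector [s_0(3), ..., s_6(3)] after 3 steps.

Simulating step by step:
t=0: [54, 86, 46, 49, 48, 23, 18]
t=1: [74, 54, 82, 79, 80, 71, 66]
t=2: [22, 43, 18, 17, 16, 25, 30]
t=3: [69, 84, 64, 63, 62, 72, 77]

Answer: [69, 84, 64, 63, 62, 72, 77]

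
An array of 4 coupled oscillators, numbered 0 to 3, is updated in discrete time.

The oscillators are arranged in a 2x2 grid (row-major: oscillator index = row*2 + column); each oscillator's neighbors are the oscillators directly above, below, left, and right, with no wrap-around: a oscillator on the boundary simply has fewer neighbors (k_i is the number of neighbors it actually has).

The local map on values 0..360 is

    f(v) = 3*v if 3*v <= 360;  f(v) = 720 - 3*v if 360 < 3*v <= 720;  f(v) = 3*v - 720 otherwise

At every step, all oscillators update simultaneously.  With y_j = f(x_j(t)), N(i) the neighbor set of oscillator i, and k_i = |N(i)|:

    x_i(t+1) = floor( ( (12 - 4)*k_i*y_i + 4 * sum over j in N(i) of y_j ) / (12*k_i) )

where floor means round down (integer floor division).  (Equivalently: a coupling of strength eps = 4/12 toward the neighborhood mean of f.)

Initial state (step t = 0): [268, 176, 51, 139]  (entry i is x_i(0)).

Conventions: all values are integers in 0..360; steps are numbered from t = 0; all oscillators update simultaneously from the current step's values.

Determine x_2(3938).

Answer: x_2(3938) = 280
Key observation: The state at step 10, [272, 88, 280, 80], reappears at step 14: the system is in a cycle of period 4 from step 10 on.  Therefore the state at step 3938 equals the state at step 10 + ((3938 - 10) mod 4) = 10, which is [272, 88, 280, 80].

Derivation:
t=0: [268, 176, 51, 139]
t=1: [113, 192, 166, 259]
t=2: [287, 162, 214, 99]
t=3: [146, 229, 125, 250]
t=4: [251, 74, 282, 83]
t=5: [80, 195, 131, 224]
t=6: [237, 138, 266, 109]
t=7: [70, 260, 108, 282]
t=8: [204, 96, 272, 148]
t=9: [136, 256, 128, 248]
t=10: [272, 88, 280, 80]
t=11: [128, 232, 136, 224]
t=12: [280, 80, 272, 88]
t=13: [136, 224, 128, 232]
t=14: [272, 88, 280, 80]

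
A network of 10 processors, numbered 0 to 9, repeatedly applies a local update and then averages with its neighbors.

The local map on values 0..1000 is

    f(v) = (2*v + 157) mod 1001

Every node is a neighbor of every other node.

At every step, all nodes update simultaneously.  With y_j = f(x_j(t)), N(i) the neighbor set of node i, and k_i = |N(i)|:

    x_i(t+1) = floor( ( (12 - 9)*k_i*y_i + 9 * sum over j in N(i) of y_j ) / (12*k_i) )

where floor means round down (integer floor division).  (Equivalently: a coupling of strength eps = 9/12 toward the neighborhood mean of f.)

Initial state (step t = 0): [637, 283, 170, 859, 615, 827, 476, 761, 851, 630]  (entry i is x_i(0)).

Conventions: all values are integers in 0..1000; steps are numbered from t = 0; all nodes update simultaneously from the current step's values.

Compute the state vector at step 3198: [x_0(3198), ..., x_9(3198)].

Simulating step by step:
t=0: [637, 283, 170, 859, 615, 827, 476, 761, 851, 630]
t=1: [553, 602, 564, 627, 546, 616, 499, 594, 624, 551]
t=2: [303, 319, 306, 327, 300, 324, 285, 316, 326, 302]
t=3: [776, 781, 777, 784, 775, 783, 770, 780, 783, 775]
t=4: [712, 713, 712, 714, 711, 714, 710, 713, 714, 711]
t=5: [580, 581, 580, 581, 580, 581, 580, 581, 581, 580]
t=6: [316, 317, 316, 317, 316, 317, 316, 317, 317, 316]
t=7: [789, 790, 789, 790, 789, 790, 789, 790, 790, 789]
t=8: [734, 735, 734, 735, 734, 735, 734, 735, 735, 734]
t=9: [624, 625, 624, 625, 624, 625, 624, 625, 625, 624]
t=10: [404, 405, 404, 405, 404, 405, 404, 405, 405, 404]
t=11: [965, 966, 965, 966, 965, 966, 965, 966, 966, 965]
t=12: [85, 86, 85, 86, 85, 86, 85, 86, 86, 85]
t=13: [327, 328, 327, 328, 327, 328, 327, 328, 328, 327]
t=14: [811, 812, 811, 812, 811, 812, 811, 812, 812, 811]
t=15: [778, 779, 778, 779, 778, 779, 778, 779, 779, 778]
t=16: [712, 713, 712, 713, 712, 713, 712, 713, 713, 712]
t=17: [580, 581, 580, 581, 580, 581, 580, 581, 581, 580]

Answer: [316, 317, 316, 317, 316, 317, 316, 317, 317, 316]
Key observation: The state at step 5, [580, 581, 580, 581, 580, 581, 580, 581, 581, 580], reappears at step 17: the system is in a cycle of period 12 from step 5 on.  Therefore the state at step 3198 equals the state at step 5 + ((3198 - 5) mod 12) = 6, which is [316, 317, 316, 317, 316, 317, 316, 317, 317, 316].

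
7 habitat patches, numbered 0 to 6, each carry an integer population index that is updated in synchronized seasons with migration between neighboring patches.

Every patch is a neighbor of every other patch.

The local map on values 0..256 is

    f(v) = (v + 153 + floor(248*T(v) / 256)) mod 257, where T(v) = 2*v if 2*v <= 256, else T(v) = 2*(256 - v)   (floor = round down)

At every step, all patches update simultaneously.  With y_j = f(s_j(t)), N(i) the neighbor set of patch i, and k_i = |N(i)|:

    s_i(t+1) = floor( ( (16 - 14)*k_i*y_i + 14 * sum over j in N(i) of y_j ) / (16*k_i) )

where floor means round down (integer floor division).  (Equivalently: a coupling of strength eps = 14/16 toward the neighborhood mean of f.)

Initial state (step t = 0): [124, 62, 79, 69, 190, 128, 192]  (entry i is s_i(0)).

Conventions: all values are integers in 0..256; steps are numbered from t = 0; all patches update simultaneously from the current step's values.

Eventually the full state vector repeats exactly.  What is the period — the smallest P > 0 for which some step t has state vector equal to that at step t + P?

Answer: 2
Key observation: The state at step 2, [207, 207, 207, 207, 207, 207, 207], reappears at step 4 — and no state repeats earlier — so the cycle the system enters has period 2.

Derivation:
t=0: [124, 62, 79, 69, 190, 128, 192]
t=1: [108, 107, 106, 106, 104, 108, 104]
t=2: [207, 207, 207, 207, 207, 207, 207]
t=3: [197, 197, 197, 197, 197, 197, 197]
t=4: [207, 207, 207, 207, 207, 207, 207]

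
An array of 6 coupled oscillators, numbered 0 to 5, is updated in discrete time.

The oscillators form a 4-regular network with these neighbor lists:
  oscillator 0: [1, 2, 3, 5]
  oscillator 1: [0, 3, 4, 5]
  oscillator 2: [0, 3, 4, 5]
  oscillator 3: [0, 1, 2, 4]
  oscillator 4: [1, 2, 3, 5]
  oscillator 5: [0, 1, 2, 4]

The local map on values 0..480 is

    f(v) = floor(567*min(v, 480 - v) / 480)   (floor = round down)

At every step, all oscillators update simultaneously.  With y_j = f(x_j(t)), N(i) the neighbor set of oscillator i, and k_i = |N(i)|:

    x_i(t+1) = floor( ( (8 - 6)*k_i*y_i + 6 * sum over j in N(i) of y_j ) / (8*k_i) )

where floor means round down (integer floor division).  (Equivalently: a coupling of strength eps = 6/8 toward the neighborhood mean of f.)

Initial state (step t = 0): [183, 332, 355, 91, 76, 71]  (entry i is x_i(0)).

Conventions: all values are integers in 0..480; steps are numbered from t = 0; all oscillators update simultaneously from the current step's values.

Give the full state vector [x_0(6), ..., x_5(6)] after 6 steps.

Answer: [259, 259, 260, 259, 260, 260]

Derivation:
t=0: [183, 332, 355, 91, 76, 71]
t=1: [149, 136, 129, 144, 118, 138]
t=2: [164, 161, 159, 160, 155, 158]
t=3: [189, 188, 187, 188, 186, 187]
t=4: [221, 221, 220, 221, 220, 220]
t=5: [260, 260, 259, 260, 259, 259]
t=6: [259, 259, 260, 259, 260, 260]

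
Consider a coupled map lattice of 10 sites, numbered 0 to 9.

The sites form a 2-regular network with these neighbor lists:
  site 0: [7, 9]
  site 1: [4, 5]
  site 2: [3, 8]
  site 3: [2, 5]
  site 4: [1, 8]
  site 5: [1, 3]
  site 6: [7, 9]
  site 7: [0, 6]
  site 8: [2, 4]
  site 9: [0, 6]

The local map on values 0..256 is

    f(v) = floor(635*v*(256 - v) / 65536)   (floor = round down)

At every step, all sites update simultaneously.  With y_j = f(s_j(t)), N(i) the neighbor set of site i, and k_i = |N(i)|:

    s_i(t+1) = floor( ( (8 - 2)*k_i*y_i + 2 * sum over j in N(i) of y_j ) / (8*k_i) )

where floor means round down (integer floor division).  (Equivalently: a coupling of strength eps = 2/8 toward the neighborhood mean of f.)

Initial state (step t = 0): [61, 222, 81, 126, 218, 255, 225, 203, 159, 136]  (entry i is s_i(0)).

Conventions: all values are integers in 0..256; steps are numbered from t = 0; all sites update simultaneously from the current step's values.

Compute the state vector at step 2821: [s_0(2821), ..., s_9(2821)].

Answer: [153, 152, 152, 152, 153, 152, 153, 153, 152, 153]
Key observation: The state at step 6, [152, 152, 153, 153, 152, 153, 152, 152, 152, 152], reappears at step 8: the system is in a cycle of period 2 from step 6 on.  Therefore the state at step 2821 equals the state at step 6 + ((2821 - 6) mod 2) = 7, which is [153, 152, 152, 152, 153, 152, 153, 153, 152, 153].

Derivation:
t=0: [61, 222, 81, 126, 218, 255, 225, 203, 159, 136]
t=1: [119, 65, 141, 135, 87, 30, 83, 100, 138, 141]
t=2: [156, 115, 157, 146, 141, 83, 142, 150, 155, 154]
t=3: [151, 154, 150, 152, 156, 143, 155, 153, 151, 152]
t=4: [152, 152, 153, 153, 151, 155, 151, 152, 152, 152]
t=5: [153, 152, 152, 151, 153, 151, 153, 153, 152, 153]
t=6: [152, 152, 153, 153, 152, 153, 152, 152, 152, 152]
t=7: [153, 152, 152, 152, 153, 152, 153, 153, 152, 153]
t=8: [152, 152, 153, 153, 152, 153, 152, 152, 152, 152]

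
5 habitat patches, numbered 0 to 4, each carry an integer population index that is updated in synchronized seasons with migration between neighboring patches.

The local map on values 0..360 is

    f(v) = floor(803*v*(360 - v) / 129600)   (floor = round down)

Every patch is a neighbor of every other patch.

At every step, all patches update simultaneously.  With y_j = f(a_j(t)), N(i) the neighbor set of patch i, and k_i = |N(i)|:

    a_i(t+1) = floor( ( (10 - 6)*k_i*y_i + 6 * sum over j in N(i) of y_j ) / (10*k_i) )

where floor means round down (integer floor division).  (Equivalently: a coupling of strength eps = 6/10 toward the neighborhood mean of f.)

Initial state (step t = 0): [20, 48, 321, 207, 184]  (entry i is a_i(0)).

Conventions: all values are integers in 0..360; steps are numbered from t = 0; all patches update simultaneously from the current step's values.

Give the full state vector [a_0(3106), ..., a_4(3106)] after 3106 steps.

Simulating step by step:
t=0: [20, 48, 321, 207, 184]
t=1: [101, 114, 110, 140, 141]
t=2: [173, 176, 175, 180, 180]
t=3: [200, 200, 200, 200, 200]
t=4: [198, 198, 198, 198, 198]
t=5: [198, 198, 198, 198, 198]

Answer: [198, 198, 198, 198, 198]
Key observation: The state at step 4, [198, 198, 198, 198, 198], reappears at step 5: the system is in a cycle of period 1 from step 4 on.  Therefore the state at step 3106 equals the state at step 4 + ((3106 - 4) mod 1) = 4, which is [198, 198, 198, 198, 198].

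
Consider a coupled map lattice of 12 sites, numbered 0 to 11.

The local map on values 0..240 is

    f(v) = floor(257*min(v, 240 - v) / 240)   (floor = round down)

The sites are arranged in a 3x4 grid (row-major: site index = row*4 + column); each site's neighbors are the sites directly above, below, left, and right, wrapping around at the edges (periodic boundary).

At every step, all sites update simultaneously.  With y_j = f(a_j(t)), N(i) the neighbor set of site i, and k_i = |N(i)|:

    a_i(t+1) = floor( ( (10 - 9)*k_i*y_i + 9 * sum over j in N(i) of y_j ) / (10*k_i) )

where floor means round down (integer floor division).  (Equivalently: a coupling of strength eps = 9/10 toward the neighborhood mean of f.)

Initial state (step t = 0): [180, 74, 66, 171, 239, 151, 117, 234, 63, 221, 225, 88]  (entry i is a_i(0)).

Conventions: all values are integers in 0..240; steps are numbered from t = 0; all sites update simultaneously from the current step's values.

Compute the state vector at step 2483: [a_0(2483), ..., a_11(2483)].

Answer: [122, 122, 122, 122, 122, 122, 122, 122, 122, 122, 122, 122]
Key observation: The state at step 14, [126, 126, 126, 126, 126, 126, 126, 126, 126, 126, 126, 126], reappears at step 16: the system is in a cycle of period 2 from step 14 on.  Therefore the state at step 2483 equals the state at step 14 + ((2483 - 14) mod 2) = 15, which is [122, 122, 122, 122, 122, 122, 122, 122, 122, 122, 122, 122].

Derivation:
t=0: [180, 74, 66, 171, 239, 151, 117, 234, 63, 221, 225, 88]
t=1: [55, 63, 72, 59, 52, 60, 54, 66, 46, 59, 71, 45]
t=2: [58, 65, 66, 63, 59, 60, 70, 57, 55, 63, 62, 62]
t=3: [64, 66, 69, 64, 61, 67, 66, 66, 63, 64, 68, 63]
t=4: [67, 70, 70, 69, 68, 68, 71, 67, 67, 69, 69, 69]
t=5: [72, 72, 74, 72, 71, 73, 72, 73, 72, 72, 73, 72]
t=6: [76, 77, 77, 77, 77, 76, 78, 76, 76, 77, 77, 77]
t=7: [81, 81, 82, 81, 81, 82, 81, 82, 81, 81, 82, 81]
t=8: [86, 86, 86, 86, 86, 86, 86, 86, 86, 86, 86, 86]
t=9: [92, 92, 92, 92, 92, 92, 92, 92, 92, 92, 92, 92]
t=10: [98, 98, 98, 98, 98, 98, 98, 98, 98, 98, 98, 98]
t=11: [104, 104, 104, 104, 104, 104, 104, 104, 104, 104, 104, 104]
t=12: [111, 111, 111, 111, 111, 111, 111, 111, 111, 111, 111, 111]
t=13: [118, 118, 118, 118, 118, 118, 118, 118, 118, 118, 118, 118]
t=14: [126, 126, 126, 126, 126, 126, 126, 126, 126, 126, 126, 126]
t=15: [122, 122, 122, 122, 122, 122, 122, 122, 122, 122, 122, 122]
t=16: [126, 126, 126, 126, 126, 126, 126, 126, 126, 126, 126, 126]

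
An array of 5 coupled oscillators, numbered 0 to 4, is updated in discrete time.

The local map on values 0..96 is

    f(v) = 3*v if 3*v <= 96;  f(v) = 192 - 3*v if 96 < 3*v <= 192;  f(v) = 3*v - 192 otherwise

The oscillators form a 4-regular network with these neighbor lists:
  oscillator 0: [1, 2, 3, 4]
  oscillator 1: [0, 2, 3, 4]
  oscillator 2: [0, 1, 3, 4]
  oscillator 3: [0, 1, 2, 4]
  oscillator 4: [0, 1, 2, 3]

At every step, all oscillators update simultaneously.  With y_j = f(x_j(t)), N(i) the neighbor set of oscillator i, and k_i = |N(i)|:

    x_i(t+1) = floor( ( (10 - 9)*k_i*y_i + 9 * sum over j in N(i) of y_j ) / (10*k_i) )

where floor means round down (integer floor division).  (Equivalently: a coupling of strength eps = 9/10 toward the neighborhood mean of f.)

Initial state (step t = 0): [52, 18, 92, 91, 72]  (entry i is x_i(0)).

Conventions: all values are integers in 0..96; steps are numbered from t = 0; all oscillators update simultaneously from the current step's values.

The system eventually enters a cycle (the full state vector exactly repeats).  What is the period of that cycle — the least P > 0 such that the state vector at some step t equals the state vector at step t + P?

Answer: 3
Key observation: The state at step 8, [55, 55, 54, 54, 55], reappears at step 11 — and no state repeats earlier — so the cycle the system enters has period 3.

Derivation:
t=0: [52, 18, 92, 91, 72]
t=1: [58, 56, 52, 52, 59]
t=2: [26, 26, 24, 24, 27]
t=3: [75, 75, 76, 76, 75]
t=4: [34, 34, 33, 33, 34]
t=5: [91, 91, 90, 90, 91]
t=6: [79, 79, 80, 80, 79]
t=7: [46, 46, 45, 45, 46]
t=8: [55, 55, 54, 54, 55]
t=9: [28, 28, 27, 27, 28]
t=10: [82, 82, 83, 83, 82]
t=11: [55, 55, 54, 54, 55]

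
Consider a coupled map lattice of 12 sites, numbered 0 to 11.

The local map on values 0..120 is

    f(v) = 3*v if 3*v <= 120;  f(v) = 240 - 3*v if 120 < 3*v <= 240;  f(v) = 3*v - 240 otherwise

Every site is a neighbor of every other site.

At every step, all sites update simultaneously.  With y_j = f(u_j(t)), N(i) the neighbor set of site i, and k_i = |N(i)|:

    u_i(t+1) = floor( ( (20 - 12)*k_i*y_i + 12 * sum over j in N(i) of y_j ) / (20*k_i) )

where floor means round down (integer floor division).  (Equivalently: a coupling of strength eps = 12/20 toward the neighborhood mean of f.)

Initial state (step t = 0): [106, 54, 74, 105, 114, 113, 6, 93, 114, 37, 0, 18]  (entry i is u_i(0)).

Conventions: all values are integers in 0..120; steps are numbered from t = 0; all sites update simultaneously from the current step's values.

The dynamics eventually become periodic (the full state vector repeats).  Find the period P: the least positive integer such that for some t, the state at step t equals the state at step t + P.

Answer: 4
Key observation: The state at step 12, [105, 105, 111, 107, 110, 109, 111, 105, 110, 110, 107, 107], reappears at step 16 — and no state repeats earlier — so the cycle the system enters has period 4.

Derivation:
t=0: [106, 54, 74, 105, 114, 113, 6, 93, 114, 37, 0, 18]
t=1: [69, 69, 48, 68, 77, 76, 48, 55, 77, 80, 42, 60]
t=2: [42, 42, 64, 43, 34, 35, 64, 57, 34, 31, 70, 51]
t=3: [95, 95, 72, 94, 91, 92, 72, 79, 91, 87, 66, 85]
t=4: [35, 35, 28, 34, 31, 32, 28, 20, 31, 27, 34, 24]
t=5: [95, 95, 87, 93, 90, 91, 87, 79, 90, 86, 93, 83]
t=6: [33, 33, 25, 31, 28, 29, 25, 19, 28, 24, 31, 21]
t=7: [87, 87, 79, 85, 82, 83, 79, 73, 82, 78, 85, 75]
t=8: [14, 14, 8, 12, 9, 10, 8, 14, 9, 9, 12, 12]
t=9: [35, 35, 29, 33, 30, 31, 29, 35, 30, 30, 33, 33]
t=10: [98, 98, 92, 96, 93, 94, 92, 98, 93, 93, 96, 96]
t=11: [47, 47, 41, 45, 42, 43, 41, 47, 42, 42, 45, 45]
t=12: [105, 105, 111, 107, 110, 109, 111, 105, 110, 110, 107, 107]
t=13: [81, 81, 87, 83, 86, 85, 87, 81, 86, 86, 83, 83]
t=14: [9, 9, 15, 11, 14, 13, 15, 9, 14, 14, 11, 11]
t=15: [33, 33, 39, 35, 38, 37, 39, 33, 38, 38, 35, 35]
t=16: [105, 105, 111, 107, 110, 109, 111, 105, 110, 110, 107, 107]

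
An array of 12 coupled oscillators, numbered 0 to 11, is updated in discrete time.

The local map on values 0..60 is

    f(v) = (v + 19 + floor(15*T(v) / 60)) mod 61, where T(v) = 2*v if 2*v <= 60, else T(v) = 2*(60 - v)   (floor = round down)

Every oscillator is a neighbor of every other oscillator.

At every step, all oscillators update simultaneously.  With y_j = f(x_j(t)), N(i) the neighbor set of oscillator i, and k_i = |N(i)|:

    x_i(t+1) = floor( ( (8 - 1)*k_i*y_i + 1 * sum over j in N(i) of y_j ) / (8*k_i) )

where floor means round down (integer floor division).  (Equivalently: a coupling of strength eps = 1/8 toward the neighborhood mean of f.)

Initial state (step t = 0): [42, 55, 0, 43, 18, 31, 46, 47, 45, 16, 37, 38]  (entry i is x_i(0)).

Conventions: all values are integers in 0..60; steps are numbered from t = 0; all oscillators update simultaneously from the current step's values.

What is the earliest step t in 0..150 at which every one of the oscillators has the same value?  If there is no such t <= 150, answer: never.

Answer: never
Key observation: The state at step 25 reappears at step 32 — the system is in a cycle of period 7 from step 25 on.  No step 0..32 is synchronized, and the cycle repeats forever, so no step up to 150 (or ever) has all oscillators equal.

Derivation:
t=0: [42, 55, 0, 43, 18, 31, 46, 47, 45, 16, 37, 38]  (not all equal)
t=1: [9, 15, 18, 9, 41, 4, 11, 11, 10, 39, 7, 8]  (not all equal)
t=2: [31, 39, 43, 31, 10, 25, 34, 34, 33, 10, 29, 30]  (not all equal)
t=3: [4, 7, 9, 4, 31, 50, 6, 6, 5, 31, 2, 4]  (not all equal)
t=4: [24, 27, 30, 24, 5, 14, 27, 27, 25, 5, 21, 24]  (not all equal)
t=5: [53, 57, 8, 53, 28, 40, 57, 57, 54, 28, 49, 53]  (not all equal)
t=6: [13, 15, 28, 13, 1, 8, 15, 15, 14, 1, 12, 13]  (not all equal)
t=7: [37, 39, 4, 37, 21, 31, 39, 39, 38, 21, 36, 37]  (not all equal)
t=8: [7, 8, 23, 7, 45, 4, 8, 8, 8, 45, 7, 7]  (not all equal)
t=9: [28, 30, 49, 28, 12, 25, 30, 30, 30, 12, 28, 28]  (not all equal)
t=10: [1, 4, 12, 1, 33, 50, 4, 4, 4, 33, 1, 1]  (not all equal)
t=11: [19, 24, 34, 19, 6, 13, 24, 24, 24, 6, 19, 19]  (not all equal)
t=12: [46, 53, 10, 46, 29, 38, 53, 53, 53, 29, 46, 46]  (not all equal)
t=13: [11, 13, 30, 11, 2, 7, 13, 13, 13, 2, 11, 11]  (not all equal)
t=14: [34, 37, 6, 34, 23, 29, 37, 37, 37, 23, 34, 34]  (not all equal)
t=15: [6, 7, 26, 6, 47, 2, 7, 7, 7, 47, 6, 6]  (not all equal)
t=16: [27, 28, 53, 27, 13, 22, 28, 28, 28, 13, 27, 27]  (not all equal)
t=17: [55, 4, 16, 55, 37, 49, 4, 4, 4, 37, 55, 55]  (not all equal)
t=18: [15, 24, 39, 15, 7, 12, 24, 24, 24, 7, 15, 15]  (not all equal)
t=19: [40, 53, 11, 40, 30, 37, 53, 53, 53, 30, 40, 40]  (not all equal)
t=20: [8, 13, 31, 8, 4, 6, 13, 13, 13, 4, 8, 8]  (not all equal)
t=21: [30, 36, 6, 30, 25, 28, 36, 36, 36, 25, 30, 30]  (not all equal)
t=22: [4, 7, 26, 4, 50, 2, 7, 7, 7, 50, 4, 4]  (not all equal)
t=23: [25, 28, 53, 25, 14, 22, 28, 28, 28, 14, 25, 25]  (not all equal)
t=24: [52, 4, 16, 52, 38, 49, 4, 4, 4, 38, 52, 52]  (not all equal)
t=25: [14, 24, 39, 14, 8, 12, 24, 24, 24, 8, 14, 14]  (not all equal)
t=26: [40, 53, 11, 40, 32, 37, 53, 53, 53, 32, 40, 40]  (not all equal)
t=27: [8, 13, 31, 8, 5, 6, 13, 13, 13, 5, 8, 8]  (not all equal)
t=28: [30, 36, 6, 30, 26, 28, 36, 36, 36, 26, 30, 30]  (not all equal)
t=29: [4, 7, 26, 4, 52, 2, 7, 7, 7, 52, 4, 4]  (not all equal)
t=30: [25, 28, 53, 25, 15, 22, 28, 28, 28, 15, 25, 25]  (not all equal)
t=31: [52, 4, 16, 52, 39, 49, 4, 4, 4, 39, 52, 52]  (not all equal)
t=32: [14, 24, 39, 14, 8, 12, 24, 24, 24, 8, 14, 14]  (not all equal)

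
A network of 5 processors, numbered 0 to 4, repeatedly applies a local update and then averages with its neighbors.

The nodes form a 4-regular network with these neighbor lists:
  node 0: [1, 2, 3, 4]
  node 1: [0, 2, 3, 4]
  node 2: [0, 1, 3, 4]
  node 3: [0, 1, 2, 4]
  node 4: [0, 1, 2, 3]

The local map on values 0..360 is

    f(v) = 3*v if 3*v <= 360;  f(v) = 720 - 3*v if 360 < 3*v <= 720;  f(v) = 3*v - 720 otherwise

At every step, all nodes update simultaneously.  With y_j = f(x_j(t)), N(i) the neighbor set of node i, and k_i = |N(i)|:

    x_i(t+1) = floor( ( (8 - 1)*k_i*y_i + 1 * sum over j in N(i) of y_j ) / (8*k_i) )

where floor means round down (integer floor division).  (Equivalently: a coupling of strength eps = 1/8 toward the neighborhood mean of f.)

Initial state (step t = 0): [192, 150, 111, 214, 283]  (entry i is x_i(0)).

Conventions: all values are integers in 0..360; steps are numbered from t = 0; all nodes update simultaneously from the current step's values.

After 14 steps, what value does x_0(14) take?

Simulating step by step:
t=0: [192, 150, 111, 214, 283]
t=1: [151, 257, 310, 95, 138]
t=2: [260, 78, 212, 275, 293]
t=3: [70, 217, 90, 108, 154]
t=4: [212, 93, 263, 308, 253]
t=5: [91, 256, 79, 193, 54]
t=6: [257, 67, 226, 145, 163]
t=7: [68, 194, 60, 265, 220]
t=8: [192, 136, 172, 83, 71]
t=9: [156, 298, 207, 245, 214]
t=10: [231, 166, 102, 31, 85]
t=11: [51, 215, 286, 106, 243]
t=12: [150, 84, 138, 289, 29]
t=13: [261, 245, 291, 157, 106]
t=14: [78, 37, 154, 235, 293]

Answer: x_0(14) = 78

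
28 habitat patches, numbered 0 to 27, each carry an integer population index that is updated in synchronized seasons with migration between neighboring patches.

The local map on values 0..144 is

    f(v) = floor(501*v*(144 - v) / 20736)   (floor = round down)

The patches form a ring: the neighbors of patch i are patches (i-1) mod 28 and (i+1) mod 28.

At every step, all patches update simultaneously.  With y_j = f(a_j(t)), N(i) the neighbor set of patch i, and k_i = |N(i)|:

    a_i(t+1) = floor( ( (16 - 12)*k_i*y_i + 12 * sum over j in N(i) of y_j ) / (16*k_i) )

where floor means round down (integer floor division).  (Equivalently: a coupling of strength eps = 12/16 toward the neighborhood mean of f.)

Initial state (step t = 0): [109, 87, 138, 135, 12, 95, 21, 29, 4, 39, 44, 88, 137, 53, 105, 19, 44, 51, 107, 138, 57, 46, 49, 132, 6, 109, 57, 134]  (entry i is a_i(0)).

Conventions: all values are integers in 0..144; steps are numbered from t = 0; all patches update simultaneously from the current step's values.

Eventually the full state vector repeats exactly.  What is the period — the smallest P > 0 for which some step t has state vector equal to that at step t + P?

Simulating step by step:
t=0: [109, 87, 138, 135, 12, 95, 21, 29, 4, 39, 44, 88, 137, 53, 105, 19, 44, 51, 107, 138, 57, 46, 49, 132, 6, 109, 57, 134]
t=1: [79, 71, 60, 29, 62, 65, 87, 48, 70, 69, 107, 78, 93, 74, 89, 90, 90, 103, 74, 85, 77, 113, 82, 59, 53, 75, 76, 87]
t=2: [122, 123, 107, 111, 107, 121, 117, 119, 119, 113, 117, 109, 121, 118, 120, 117, 111, 116, 114, 123, 107, 113, 107, 119, 121, 121, 122, 122]
t=3: [63, 75, 80, 93, 81, 80, 70, 72, 75, 76, 85, 76, 79, 69, 73, 77, 79, 83, 73, 81, 78, 92, 81, 78, 68, 65, 65, 64]
t=4: [123, 123, 120, 120, 119, 123, 124, 125, 124, 123, 123, 122, 124, 124, 124, 124, 123, 123, 123, 124, 120, 121, 120, 123, 124, 124, 123, 123]
t=5: [62, 64, 66, 69, 66, 64, 59, 58, 59, 60, 62, 61, 60, 59, 59, 60, 60, 62, 60, 63, 64, 68, 65, 63, 60, 60, 60, 62]
t=6: [122, 123, 124, 124, 124, 122, 121, 120, 120, 121, 121, 121, 121, 121, 121, 121, 121, 121, 122, 122, 123, 123, 123, 122, 121, 121, 121, 121]
t=7: [64, 61, 60, 59, 60, 63, 66, 68, 68, 67, 67, 67, 67, 67, 67, 67, 67, 65, 65, 63, 62, 62, 62, 64, 65, 67, 67, 65]
t=8: [123, 122, 121, 121, 121, 122, 123, 124, 124, 124, 124, 124, 124, 124, 124, 124, 124, 124, 123, 123, 122, 122, 122, 123, 123, 124, 124, 123]
t=9: [62, 64, 65, 67, 65, 64, 61, 60, 59, 59, 59, 59, 59, 59, 59, 59, 59, 60, 60, 62, 63, 64, 63, 62, 60, 60, 60, 60]
t=10: [122, 123, 123, 124, 123, 123, 122, 121, 121, 121, 121, 121, 121, 121, 121, 121, 121, 121, 121, 122, 122, 123, 122, 122, 121, 121, 121, 121]
t=11: [64, 62, 60, 61, 60, 62, 64, 65, 67, 67, 67, 67, 67, 67, 67, 67, 67, 67, 65, 65, 63, 63, 63, 65, 65, 67, 67, 65]
t=12: [123, 122, 121, 121, 121, 122, 123, 123, 124, 124, 124, 124, 124, 124, 124, 124, 124, 124, 124, 123, 123, 123, 123, 123, 124, 124, 124, 123]
t=13: [62, 64, 65, 67, 65, 64, 62, 60, 60, 59, 59, 59, 59, 59, 59, 59, 59, 59, 60, 60, 62, 62, 62, 60, 60, 59, 60, 60]
t=14: [122, 123, 123, 124, 123, 123, 122, 121, 121, 121, 121, 121, 121, 121, 121, 121, 121, 121, 121, 121, 121, 122, 121, 121, 121, 121, 121, 121]
t=15: [64, 62, 60, 61, 60, 62, 64, 65, 67, 67, 67, 67, 67, 67, 67, 67, 67, 67, 67, 67, 65, 66, 65, 67, 67, 67, 67, 65]
t=16: [123, 122, 121, 121, 121, 122, 123, 123, 124, 124, 124, 124, 124, 124, 124, 124, 124, 124, 124, 124, 124, 124, 124, 124, 124, 124, 124, 123]
t=17: [62, 64, 65, 67, 65, 64, 62, 60, 60, 59, 59, 59, 59, 59, 59, 59, 59, 59, 59, 59, 59, 59, 59, 59, 59, 59, 60, 60]
t=18: [122, 123, 123, 124, 123, 123, 122, 121, 121, 121, 121, 121, 121, 121, 121, 121, 121, 121, 121, 121, 121, 121, 121, 121, 121, 121, 121, 121]
t=19: [64, 62, 60, 61, 60, 62, 64, 65, 67, 67, 67, 67, 67, 67, 67, 67, 67, 67, 67, 67, 67, 67, 67, 67, 67, 67, 67, 65]
t=20: [123, 122, 121, 121, 121, 122, 123, 123, 124, 124, 124, 124, 124, 124, 124, 124, 124, 124, 124, 124, 124, 124, 124, 124, 124, 124, 124, 123]

Answer: 4
Key observation: The state at step 16, [123, 122, 121, 121, 121, 122, 123, 123, 124, 124, 124, 124, 124, 124, 124, 124, 124, 124, 124, 124, 124, 124, 124, 124, 124, 124, 124, 123], reappears at step 20 — and no state repeats earlier — so the cycle the system enters has period 4.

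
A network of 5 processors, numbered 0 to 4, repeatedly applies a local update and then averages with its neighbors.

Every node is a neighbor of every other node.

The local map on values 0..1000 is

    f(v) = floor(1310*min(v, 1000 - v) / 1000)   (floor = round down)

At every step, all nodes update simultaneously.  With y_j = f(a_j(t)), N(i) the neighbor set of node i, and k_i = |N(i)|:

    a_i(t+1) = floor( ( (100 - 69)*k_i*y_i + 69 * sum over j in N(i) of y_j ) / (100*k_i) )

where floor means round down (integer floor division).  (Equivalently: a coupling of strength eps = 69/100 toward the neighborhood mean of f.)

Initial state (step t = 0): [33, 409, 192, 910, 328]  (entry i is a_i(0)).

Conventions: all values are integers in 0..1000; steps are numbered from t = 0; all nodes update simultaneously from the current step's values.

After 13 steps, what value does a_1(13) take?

Answer: a_1(13) = 475

Derivation:
t=0: [33, 409, 192, 910, 328]
t=1: [243, 310, 271, 253, 296]
t=2: [353, 365, 358, 355, 363]
t=3: [468, 470, 469, 468, 470]
t=4: [613, 614, 614, 613, 614]
t=5: [505, 505, 505, 505, 505]
t=6: [648, 648, 648, 648, 648]
t=7: [461, 461, 461, 461, 461]
t=8: [603, 603, 603, 603, 603]
t=9: [520, 520, 520, 520, 520]
t=10: [628, 628, 628, 628, 628]
t=11: [487, 487, 487, 487, 487]
t=12: [637, 637, 637, 637, 637]
t=13: [475, 475, 475, 475, 475]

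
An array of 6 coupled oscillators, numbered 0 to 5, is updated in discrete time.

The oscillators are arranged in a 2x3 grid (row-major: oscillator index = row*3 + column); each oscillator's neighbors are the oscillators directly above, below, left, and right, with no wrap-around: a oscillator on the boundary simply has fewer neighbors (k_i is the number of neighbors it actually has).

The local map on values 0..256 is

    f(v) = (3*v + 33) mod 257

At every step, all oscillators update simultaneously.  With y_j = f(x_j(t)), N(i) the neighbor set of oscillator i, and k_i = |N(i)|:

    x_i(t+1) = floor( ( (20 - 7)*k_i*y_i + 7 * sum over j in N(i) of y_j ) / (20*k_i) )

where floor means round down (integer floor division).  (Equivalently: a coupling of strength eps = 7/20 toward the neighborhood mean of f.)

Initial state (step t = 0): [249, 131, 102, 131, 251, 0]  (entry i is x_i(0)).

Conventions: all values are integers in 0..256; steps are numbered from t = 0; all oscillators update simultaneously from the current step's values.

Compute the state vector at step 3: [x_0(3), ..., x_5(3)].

Answer: [140, 153, 71, 170, 95, 126]

Derivation:
t=0: [249, 131, 102, 131, 251, 0]
t=1: [65, 122, 88, 114, 53, 38]
t=2: [193, 145, 76, 150, 172, 136]
t=3: [140, 153, 71, 170, 95, 126]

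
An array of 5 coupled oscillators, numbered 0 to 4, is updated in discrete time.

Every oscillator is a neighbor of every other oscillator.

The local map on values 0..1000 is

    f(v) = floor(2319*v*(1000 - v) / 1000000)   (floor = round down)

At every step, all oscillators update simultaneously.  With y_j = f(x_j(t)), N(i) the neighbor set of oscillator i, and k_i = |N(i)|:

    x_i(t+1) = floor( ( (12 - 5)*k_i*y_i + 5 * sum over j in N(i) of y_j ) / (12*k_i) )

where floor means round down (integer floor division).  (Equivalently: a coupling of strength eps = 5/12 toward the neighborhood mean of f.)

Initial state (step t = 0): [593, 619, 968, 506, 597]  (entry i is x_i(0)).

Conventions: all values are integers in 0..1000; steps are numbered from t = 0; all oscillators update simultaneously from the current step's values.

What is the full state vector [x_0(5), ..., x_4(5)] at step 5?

Simulating step by step:
t=0: [593, 619, 968, 506, 597]
t=1: [508, 502, 274, 518, 507]
t=2: [566, 566, 510, 566, 566]
t=3: [570, 570, 574, 570, 570]
t=4: [567, 567, 567, 567, 567]
t=5: [569, 569, 569, 569, 569]

Answer: [569, 569, 569, 569, 569]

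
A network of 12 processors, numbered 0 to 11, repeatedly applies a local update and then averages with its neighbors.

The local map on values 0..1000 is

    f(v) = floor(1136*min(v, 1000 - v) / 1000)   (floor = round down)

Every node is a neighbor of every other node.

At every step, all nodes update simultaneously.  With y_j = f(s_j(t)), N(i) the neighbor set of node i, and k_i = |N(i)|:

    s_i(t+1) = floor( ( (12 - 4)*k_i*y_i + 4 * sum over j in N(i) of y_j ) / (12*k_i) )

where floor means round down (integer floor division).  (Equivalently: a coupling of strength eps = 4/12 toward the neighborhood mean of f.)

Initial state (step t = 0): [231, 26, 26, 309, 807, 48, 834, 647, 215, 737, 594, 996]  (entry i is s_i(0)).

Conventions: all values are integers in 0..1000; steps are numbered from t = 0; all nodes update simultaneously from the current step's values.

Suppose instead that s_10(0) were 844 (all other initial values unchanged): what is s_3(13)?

Answer: s_3(13) = 495
Key observation: This trace re-runs the system from the modified initial state.

Derivation:
t=0: [231, 26, 26, 309, 807, 48, 834, 647, 215, 737, 844, 996]
t=1: [235, 86, 86, 291, 207, 102, 188, 323, 223, 258, 181, 70]
t=2: [246, 138, 138, 287, 226, 150, 212, 310, 238, 263, 207, 127]
t=3: [264, 186, 186, 294, 250, 195, 240, 311, 259, 276, 236, 178]
t=4: [289, 233, 233, 310, 279, 239, 271, 323, 285, 298, 269, 227]
t=5: [320, 279, 279, 335, 312, 284, 307, 344, 317, 326, 305, 275]
t=6: [357, 327, 327, 368, 351, 331, 348, 374, 355, 362, 346, 325]
t=7: [401, 379, 379, 409, 396, 382, 394, 413, 399, 405, 393, 378]
t=8: [452, 436, 436, 457, 448, 438, 447, 461, 450, 455, 446, 435]
t=9: [510, 499, 499, 514, 507, 500, 507, 517, 509, 512, 506, 498]
t=10: [557, 563, 563, 554, 559, 564, 559, 552, 557, 555, 560, 562]
t=11: [502, 497, 497, 504, 500, 497, 500, 505, 502, 503, 499, 498]
t=12: [564, 564, 564, 563, 566, 564, 566, 563, 564, 564, 565, 564]
t=13: [494, 494, 494, 495, 493, 494, 493, 495, 494, 494, 494, 494]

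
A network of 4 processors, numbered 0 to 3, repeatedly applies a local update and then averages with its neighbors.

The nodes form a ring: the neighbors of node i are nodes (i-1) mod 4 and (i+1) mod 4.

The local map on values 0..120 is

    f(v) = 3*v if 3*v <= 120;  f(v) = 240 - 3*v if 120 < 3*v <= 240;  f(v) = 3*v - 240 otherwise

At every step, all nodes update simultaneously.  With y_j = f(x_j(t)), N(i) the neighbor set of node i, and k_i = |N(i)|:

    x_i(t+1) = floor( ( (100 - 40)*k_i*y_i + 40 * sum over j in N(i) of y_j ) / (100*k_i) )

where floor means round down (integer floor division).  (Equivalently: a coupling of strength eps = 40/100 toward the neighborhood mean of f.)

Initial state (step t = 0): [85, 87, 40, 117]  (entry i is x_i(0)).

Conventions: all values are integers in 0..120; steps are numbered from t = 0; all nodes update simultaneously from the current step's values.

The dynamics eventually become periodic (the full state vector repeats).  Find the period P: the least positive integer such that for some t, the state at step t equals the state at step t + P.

Simulating step by step:
t=0: [85, 87, 40, 117]
t=1: [35, 39, 98, 93]
t=2: [94, 102, 63, 55]
t=3: [53, 58, 58, 63]
t=4: [72, 69, 63, 60]
t=5: [33, 34, 49, 51]
t=6: [97, 99, 93, 90]
t=7: [48, 52, 40, 36]
t=8: [96, 93, 110, 108]
t=9: [53, 51, 78, 78]
t=10: [67, 69, 22, 21]
t=11: [42, 40, 58, 58]
t=12: [105, 108, 76, 75]
t=13: [64, 67, 27, 26]
t=14: [52, 49, 72, 72]
t=15: [73, 77, 37, 36]
t=16: [36, 31, 90, 91]
t=17: [90, 83, 43, 47]
t=18: [39, 33, 88, 87]
t=19: [94, 87, 38, 40]
t=20: [53, 43, 96, 103]
t=21: [84, 92, 64, 67]
t=22: [22, 33, 43, 35]
t=23: [80, 94, 107, 98]
t=24: [19, 41, 67, 48]
t=25: [76, 89, 66, 76]
t=26: [15, 27, 33, 18]
t=27: [54, 77, 86, 61]
t=28: [60, 24, 24, 53]
t=29: [66, 69, 73, 75]
t=30: [34, 32, 22, 21]
t=31: [93, 91, 71, 71]
t=32: [35, 33, 28, 29]
t=33: [100, 97, 87, 90]
t=34: [52, 46, 28, 34]
t=35: [91, 94, 91, 94]
t=36: [36, 38, 36, 38]
t=37: [110, 111, 110, 111]
t=38: [91, 91, 91, 91]
t=39: [33, 33, 33, 33]
t=40: [99, 99, 99, 99]
t=41: [57, 57, 57, 57]
t=42: [69, 69, 69, 69]
t=43: [33, 33, 33, 33]

Answer: 4
Key observation: The state at step 39, [33, 33, 33, 33], reappears at step 43 — and no state repeats earlier — so the cycle the system enters has period 4.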